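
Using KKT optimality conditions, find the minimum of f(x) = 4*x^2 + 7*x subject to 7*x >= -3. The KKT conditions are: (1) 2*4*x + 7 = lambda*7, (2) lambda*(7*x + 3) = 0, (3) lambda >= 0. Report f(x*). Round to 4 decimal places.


Step 1: Try lambda = 0 (constraint inactive).
x_unc = -7/(2*4) = -0.875
Check: 7*-0.875 = -6.125 < -3 -- violated!
Step 2: Constraint must be active: 7*x = -3
x* = -3/7 = -0.4286 (rounded; the exact value -3/7 is used below)
lambda = (2*4*(-3/7) + 7)/7 = 0.5102
Step 3: Compute optimal value.
f(x*) = 4*(-3/7)^2 + 7*(-3/7) = -2.2653


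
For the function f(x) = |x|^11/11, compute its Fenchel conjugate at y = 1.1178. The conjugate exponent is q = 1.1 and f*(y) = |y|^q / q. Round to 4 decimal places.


The conjugate exponent q satisfies 1/p + 1/q = 1.
p = 11, so q = 11/(11 - 1) = 1.1
|y|^q = 1.1178^1.1 = 1.1303
f*(1.1178) = 1.1303 / 1.1 = 1.0276


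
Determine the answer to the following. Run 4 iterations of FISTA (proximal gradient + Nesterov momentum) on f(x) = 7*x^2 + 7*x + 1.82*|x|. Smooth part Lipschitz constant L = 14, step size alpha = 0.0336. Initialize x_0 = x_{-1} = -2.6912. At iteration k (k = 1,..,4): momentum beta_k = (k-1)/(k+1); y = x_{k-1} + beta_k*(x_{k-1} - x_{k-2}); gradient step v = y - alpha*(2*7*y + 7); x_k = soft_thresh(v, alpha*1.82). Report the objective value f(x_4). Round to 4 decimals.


FISTA on f(x) = 7*x^2 + 7*x + 1.82*|x|
L = 14, alpha = 0.0336
Iteration 1: beta = 0.0, y = -2.6912 + 0.0*(-2.6912 + 2.6912) = -2.6912
  grad(y) = -30.6768, v = y - alpha*grad = -1.6605
  prox(v) = soft_thresh(-1.6605, 0.0612) = -1.5993
Iteration 2: beta = 0.3333, y = -1.5993 + 0.3333*(-1.5993 + 2.6912) = -1.2353
  grad(y) = -10.2948, v = y - alpha*grad = -0.8894
  prox(v) = soft_thresh(-0.8894, 0.0612) = -0.8283
Iteration 3: beta = 0.5, y = -0.8283 + 0.5*(-0.8283 + 1.5993) = -0.4428
  grad(y) = 0.8011, v = y - alpha*grad = -0.4697
  prox(v) = soft_thresh(-0.4697, 0.0612) = -0.4085
Iteration 4: beta = 0.6, y = -0.4085 + 0.6*(-0.4085 + 0.8283) = -0.1567
  grad(y) = 4.8063, v = y - alpha*grad = -0.3182
  prox(v) = soft_thresh(-0.3182, 0.0612) = -0.257
f(x_4) = 7*(-0.257)^2 + 7*(-0.257) + 1.82*|-0.257| = -0.869


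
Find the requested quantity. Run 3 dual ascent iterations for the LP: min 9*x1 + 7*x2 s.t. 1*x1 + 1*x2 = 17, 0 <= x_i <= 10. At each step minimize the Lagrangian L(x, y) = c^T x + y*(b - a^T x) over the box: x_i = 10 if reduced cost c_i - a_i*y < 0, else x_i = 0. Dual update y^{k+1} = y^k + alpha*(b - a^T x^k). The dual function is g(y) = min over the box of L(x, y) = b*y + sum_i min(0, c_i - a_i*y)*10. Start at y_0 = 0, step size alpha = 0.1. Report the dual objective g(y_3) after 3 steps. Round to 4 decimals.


Dual ascent for LP: min 9*x1 + 7*x2, 1*x1 + 1*x2 = 17, 0 <= x_i <= 10
Step 1: y^k = 0.0, reduced costs: (9.0, 7.0)
  x^k = (0.0, 0.0), subgradient = b - a^T x = 17.0
  y^{k+1} = 0.0 + 0.1*17.0 = 1.7
Step 2: y^k = 1.7, reduced costs: (7.3, 5.3)
  x^k = (0.0, 0.0), subgradient = b - a^T x = 17.0
  y^{k+1} = 1.7 + 0.1*17.0 = 3.4
Step 3: y^k = 3.4, reduced costs: (5.6, 3.6)
  x^k = (0.0, 0.0), subgradient = b - a^T x = 17.0
  y^{k+1} = 3.4 + 0.1*17.0 = 5.1
Dual objective at y_3 = 5.1: reduced costs (3.9, 1.9), box minimizer x = (0.0, 0.0)
g(y_3) = b*y + (c1 - a1*y)*x1 + (c2 - a2*y)*x2 = 17*5.1 + 3.9*0.0 + 1.9*0.0 = 86.7 + 0.0 + 0.0 = 86.7


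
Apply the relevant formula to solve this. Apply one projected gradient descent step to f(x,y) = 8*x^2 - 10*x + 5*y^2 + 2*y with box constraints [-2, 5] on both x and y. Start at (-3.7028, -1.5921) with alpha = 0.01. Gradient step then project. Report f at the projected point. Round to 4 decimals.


Step 1: Compute gradient at (-3.7028, -1.5921).
grad_x = 2*8*-3.7028 - 10 = -69.2448
grad_y = 2*5*-1.5921 + 2 = -13.921
Step 2: Gradient step.
x_raw = -3.7028 - 0.01*-69.2448 = -3.0104
y_raw = -1.5921 - 0.01*-13.921 = -1.4529
Step 3: Project onto [-2, 5].
x_proj = clip(-3.0104) = -2.0
y_proj = clip(-1.4529) = -1.4529
Step 4: Evaluate f.
f(-2.0, -1.4529) = 59.6487


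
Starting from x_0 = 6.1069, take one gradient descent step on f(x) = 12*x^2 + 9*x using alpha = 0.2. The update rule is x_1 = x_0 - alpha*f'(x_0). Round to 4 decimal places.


We compute the gradient at x_0 and apply the update.
f'(x) = 24*x + 9
f'(6.1069) = 24*6.1069 + 9 = 155.5656
x_1 = 6.1069 - 0.2*155.5656 = -25.0062


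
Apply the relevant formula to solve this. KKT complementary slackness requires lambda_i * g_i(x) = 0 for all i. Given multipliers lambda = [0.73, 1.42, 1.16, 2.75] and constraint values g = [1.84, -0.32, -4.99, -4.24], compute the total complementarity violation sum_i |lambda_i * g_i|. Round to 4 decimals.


KKT complementary slackness check:
lambda_1 * g_1 = 0.73 * 1.84 = 1.3432
lambda_2 * g_2 = 1.42 * -0.32 = -0.4544
lambda_3 * g_3 = 1.16 * -4.99 = -5.7884
lambda_4 * g_4 = 2.75 * -4.24 = -11.66
Total violation = 1.3432 + 0.4544 + 5.7884 + 11.66 = 19.246


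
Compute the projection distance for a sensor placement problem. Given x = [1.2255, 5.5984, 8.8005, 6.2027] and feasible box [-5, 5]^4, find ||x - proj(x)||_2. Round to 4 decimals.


Project each component onto [-5, 5].
clip(1.2255) = 1.2255, clip(5.5984) = 5.0, clip(8.8005) = 5.0, clip(6.2027) = 5.0
Projection = [1.2255, 5.0, 5.0, 5.0]
Squared diffs: [0.0, 0.3581, 14.4438, 1.4465]
Distance = sqrt(16.2484) = 4.0309


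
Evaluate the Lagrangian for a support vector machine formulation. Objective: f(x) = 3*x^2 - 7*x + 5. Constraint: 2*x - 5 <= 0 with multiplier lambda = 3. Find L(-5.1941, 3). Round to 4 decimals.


Step 1: Evaluate f(x).
f(-5.1941) = 3*(-5.1941)^2 - 7*(-5.1941) + 5 = 122.2947
Step 2: Evaluate g(x).
g(-5.1941) = 2*-5.1941 - 5 = -15.3882
Step 3: Compute Lagrangian.
L = 122.2947 + 3*-15.3882 = 76.1301


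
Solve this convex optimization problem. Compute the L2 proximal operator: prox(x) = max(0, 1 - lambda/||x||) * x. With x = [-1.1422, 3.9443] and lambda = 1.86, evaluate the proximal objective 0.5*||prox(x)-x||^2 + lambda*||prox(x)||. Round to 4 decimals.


Step 1: Compute ||x||.
||x|| = 4.1064
Step 2: Compute scaling factor.
scale = max(0, 1 - 1.86/4.1064) = 0.547
Step 3: prox(x) = [-0.6248, 2.1577]
||prox(x)|| = 2.2464
Step 4: Proximal objective.
0.5*||prox-x||^2 = 1.7298
lambda*||prox|| = 4.1783
Total = 5.908


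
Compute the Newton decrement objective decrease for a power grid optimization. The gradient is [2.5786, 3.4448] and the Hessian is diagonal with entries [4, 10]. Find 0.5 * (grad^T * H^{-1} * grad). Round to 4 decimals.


Step 1: H is diagonal, so H^(-1) * g = [0.6447, 0.3445].
Step 2: g^T H^(-1) g = sum_i g_i^2 / H_ii
  = (2.5786)^2/4 + (3.4448)^2/10
  = 1.6623 + 1.1867 = 2.849
Step 3: Objective decrease = 0.5 * g^T H^(-1) g = 1.4245


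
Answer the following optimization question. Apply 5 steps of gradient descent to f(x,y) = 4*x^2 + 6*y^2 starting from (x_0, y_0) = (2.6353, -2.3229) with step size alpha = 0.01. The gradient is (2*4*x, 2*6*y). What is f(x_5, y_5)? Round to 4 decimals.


Gradient descent on f(x,y) = 4*x^2 + 6*y^2.
Starting point: (2.6353, -2.3229), alpha = 0.01
Step 1: grad_x = 2*4*2.6353 = 21.0824, grad_y = 2*6*-2.3229 = -27.8748
  x_1 = 2.6353 - 0.01*21.0824 = 2.4245
  y_1 = -2.3229 - 0.01*-27.8748 = -2.0442
Step 2: grad_x = 2*4*2.4245 = 19.3958, grad_y = 2*6*-2.0442 = -24.5298
  x_2 = 2.4245 - 0.01*19.3958 = 2.2305
  y_2 = -2.0442 - 0.01*-24.5298 = -1.7989
Step 3: grad_x = 2*4*2.2305 = 17.8441, grad_y = 2*6*-1.7989 = -21.5862
  x_3 = 2.2305 - 0.01*17.8441 = 2.0521
  y_3 = -1.7989 - 0.01*-21.5862 = -1.583
Step 4: grad_x = 2*4*2.0521 = 16.4166, grad_y = 2*6*-1.583 = -18.9959
  x_4 = 2.0521 - 0.01*16.4166 = 1.8879
  y_4 = -1.583 - 0.01*-18.9959 = -1.393
Step 5: grad_x = 2*4*1.8879 = 15.1033, grad_y = 2*6*-1.393 = -16.7164
  x_5 = 1.8879 - 0.01*15.1033 = 1.7369
  y_5 = -1.393 - 0.01*-16.7164 = -1.2259
f(1.7369, -1.2259) = 4*1.7369^2 + 6*(-1.2259)^2 = 21.0835


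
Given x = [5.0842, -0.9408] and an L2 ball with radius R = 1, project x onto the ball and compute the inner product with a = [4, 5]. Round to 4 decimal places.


Step 1: Compute ||x|| (intermediates to 6 decimals).
||x|| = sqrt(5.0842^2 + (-0.9408)^2) = 5.170512
Step 2: Project.
Since ||x|| > R, scale = R/||x|| = 1/5.170512 = 0.193404, proj(x) = scale * x
proj(x) = [0.983305, -0.181954]
Step 3: Dot product.
a^T * proj(x) = 4*0.983305 + 5*(-0.181954) = 3.0235


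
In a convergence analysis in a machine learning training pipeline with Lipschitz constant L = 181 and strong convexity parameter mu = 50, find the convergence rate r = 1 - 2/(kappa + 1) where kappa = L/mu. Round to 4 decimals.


Step 1: Compute the condition number.
kappa = L/mu = 181/50 = 3.62
Step 2: Compute the convergence rate.
r = 1 - 2/(kappa + 1) = 1 - 2*mu/(L + mu) = (L - mu)/(L + mu) = 131/231 = 0.5671


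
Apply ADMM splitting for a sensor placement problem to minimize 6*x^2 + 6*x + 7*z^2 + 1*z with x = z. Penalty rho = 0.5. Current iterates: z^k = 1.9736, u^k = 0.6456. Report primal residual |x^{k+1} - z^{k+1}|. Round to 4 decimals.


ADMM iteration with rho = 0.5, z^k = 1.9736, u^k = 0.6456
Step 1: x-update.
Minimize 6*x^2 + 6*x + (0.5/2)*(x - 1.9736 + 0.6456)^2
FOC: (2*6 + 0.5)*x = -6 + 0.5*(1.9736 - 0.6456)
x^{k+1} = -0.4269
Step 2: z-update.
Minimize 7*z^2 + 1*z + (0.5/2)*(-0.4269 - z + 0.6456)^2
FOC: (2*7 + 0.5)*z = -1 + 0.5*(-0.4269 + 0.6456)
z^{k+1} = -0.0614
Step 3: u-update.
u^{k+1} = 0.6456 - 0.4269 + 0.0614 = 0.2801
Step 4: Primal residual = |-0.4269 + 0.0614| = 0.3655


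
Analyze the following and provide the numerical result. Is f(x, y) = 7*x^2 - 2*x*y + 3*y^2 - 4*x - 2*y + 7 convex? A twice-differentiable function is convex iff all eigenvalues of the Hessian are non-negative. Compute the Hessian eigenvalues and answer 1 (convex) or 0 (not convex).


The Hessian of f(x,y) = 7*x^2 - 2*x*y + 3*y^2 - 4*x - 2*y + 7 is:
H = [[14, -2], [-2, 6]]
Trace = 14 + 6 = 20
Determinant = 14*6 - (-2)^2 = 80
Discriminant = (20)^2 - 4*80 = 80.0
Eigenvalues: lambda_1 = 5.5279, lambda_2 = 14.4721
The function is convex.

1


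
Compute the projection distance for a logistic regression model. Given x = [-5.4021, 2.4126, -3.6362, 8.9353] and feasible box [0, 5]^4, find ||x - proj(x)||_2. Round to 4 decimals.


Project each component onto [0, 5].
clip(-5.4021) = 0.0, clip(2.4126) = 2.4126, clip(-3.6362) = 0.0, clip(8.9353) = 5.0
Projection = [0.0, 2.4126, 0.0, 5.0]
Squared diffs: [29.1827, 0.0, 13.222, 15.4866]
Distance = sqrt(57.8913) = 7.6086


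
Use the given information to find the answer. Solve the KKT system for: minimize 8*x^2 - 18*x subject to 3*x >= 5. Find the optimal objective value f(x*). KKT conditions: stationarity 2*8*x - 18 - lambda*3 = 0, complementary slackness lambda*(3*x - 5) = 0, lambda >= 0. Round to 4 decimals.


Step 1: Try lambda = 0 (constraint inactive).
x_unc = 18/(2*8) = 1.125
Check: 3*1.125 = 3.375 < 5 -- violated!
Step 2: Constraint must be active: 3*x = 5
x* = 5/3 = 1.6667 (rounded; the exact value 5/3 is used below)
lambda = (2*8*(5/3) - 18)/3 = 2.8889
Step 3: Compute optimal value.
f(x*) = 8*(5/3)^2 - 18*(5/3) = -7.7778


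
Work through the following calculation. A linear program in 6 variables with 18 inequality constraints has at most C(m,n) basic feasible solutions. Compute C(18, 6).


Each vertex corresponds to some choice of n active constraints out of m, so the number of vertices is at most C(m, n) = m! / (n!(m-n)!).
m = 18, n = 6
Numerator: 18 * 17 * 16 * 15 * 14 * 13
Denominator: 6! = 720
C(18, 6) = 18564


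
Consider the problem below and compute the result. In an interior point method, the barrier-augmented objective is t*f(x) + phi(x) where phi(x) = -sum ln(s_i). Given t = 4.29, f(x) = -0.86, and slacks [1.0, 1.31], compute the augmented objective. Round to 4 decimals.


Step 1: Compute log-barrier.
ln values: [0.0, 0.27]
phi = -(0.0 + 0.27) = -0.27
Step 2: Compute augmented objective.
t*f(x) = 4.29*-0.86 = -3.6894
Total = -3.6894 - 0.27 = -3.9594


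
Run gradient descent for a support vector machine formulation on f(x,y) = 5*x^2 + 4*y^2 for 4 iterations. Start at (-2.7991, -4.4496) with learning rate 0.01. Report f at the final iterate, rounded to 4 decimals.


Gradient descent on f(x,y) = 5*x^2 + 4*y^2.
Starting point: (-2.7991, -4.4496), alpha = 0.01
Step 1: grad_x = 2*5*-2.7991 = -27.991, grad_y = 2*4*-4.4496 = -35.5968
  x_1 = -2.7991 - 0.01*-27.991 = -2.5192
  y_1 = -4.4496 - 0.01*-35.5968 = -4.0936
Step 2: grad_x = 2*5*-2.5192 = -25.1919, grad_y = 2*4*-4.0936 = -32.7491
  x_2 = -2.5192 - 0.01*-25.1919 = -2.2673
  y_2 = -4.0936 - 0.01*-32.7491 = -3.7661
Step 3: grad_x = 2*5*-2.2673 = -22.6727, grad_y = 2*4*-3.7661 = -30.1291
  x_3 = -2.2673 - 0.01*-22.6727 = -2.0405
  y_3 = -3.7661 - 0.01*-30.1291 = -3.4649
Step 4: grad_x = 2*5*-2.0405 = -20.4054, grad_y = 2*4*-3.4649 = -27.7188
  x_4 = -2.0405 - 0.01*-20.4054 = -1.8365
  y_4 = -3.4649 - 0.01*-27.7188 = -3.1877
f(-1.8365, -3.1877) = 5*(-1.8365)^2 + 4*(-3.1877)^2 = 57.5082


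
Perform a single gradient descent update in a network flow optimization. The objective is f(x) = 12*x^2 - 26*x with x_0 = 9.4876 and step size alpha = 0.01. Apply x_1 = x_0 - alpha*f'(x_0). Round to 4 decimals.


We compute the gradient at x_0 and apply the update.
f'(x) = 24*x - 26
f'(9.4876) = 24*9.4876 - 26 = 201.7024
x_1 = 9.4876 - 0.01*201.7024 = 7.4706


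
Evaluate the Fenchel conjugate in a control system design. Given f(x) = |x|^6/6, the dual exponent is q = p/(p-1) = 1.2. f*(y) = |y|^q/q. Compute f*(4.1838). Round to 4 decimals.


The conjugate exponent q satisfies 1/p + 1/q = 1.
p = 6, so q = 6/(6 - 1) = 1.2
|y|^q = 4.1838^1.2 = 5.5704
f*(4.1838) = 5.5704 / 1.2 = 4.642


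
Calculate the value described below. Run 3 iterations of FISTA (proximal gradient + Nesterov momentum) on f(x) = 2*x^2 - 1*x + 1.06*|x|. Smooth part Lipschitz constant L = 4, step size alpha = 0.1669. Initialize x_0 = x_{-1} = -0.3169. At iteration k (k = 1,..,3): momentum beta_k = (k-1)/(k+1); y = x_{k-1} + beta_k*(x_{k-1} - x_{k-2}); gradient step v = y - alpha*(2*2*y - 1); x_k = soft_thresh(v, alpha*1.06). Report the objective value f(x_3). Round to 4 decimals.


FISTA on f(x) = 2*x^2 - 1*x + 1.06*|x|
L = 4, alpha = 0.1669
Iteration 1: beta = 0.0, y = -0.3169 + 0.0*(-0.3169 + 0.3169) = -0.3169
  grad(y) = -2.2676, v = y - alpha*grad = 0.0616
  prox(v) = soft_thresh(0.0616, 0.1769) = 0.0
Iteration 2: beta = 0.3333, y = 0.0 + 0.3333*(0.0 + 0.3169) = 0.1056
  grad(y) = -0.5775, v = y - alpha*grad = 0.202
  prox(v) = soft_thresh(0.202, 0.1769) = 0.0251
Iteration 3: beta = 0.5, y = 0.0251 + 0.5*(0.0251 - 0.0) = 0.0376
  grad(y) = -0.8494, v = y - alpha*grad = 0.1794
  prox(v) = soft_thresh(0.1794, 0.1769) = 0.0025
f(x_3) = 2*0.0025^2 - 1*0.0025 + 1.06*|0.0025| = 0.0002


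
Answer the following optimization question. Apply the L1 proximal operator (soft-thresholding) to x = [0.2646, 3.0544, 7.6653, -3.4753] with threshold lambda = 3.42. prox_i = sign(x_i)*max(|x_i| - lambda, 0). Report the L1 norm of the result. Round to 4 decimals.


Soft-thresholding with lambda = 3.42:
prox(0.2646) = sign(0.2646)*max(|0.2646| - 3.42, 0) = 0.0
prox(3.0544) = sign(3.0544)*max(|3.0544| - 3.42, 0) = 0.0
prox(7.6653) = sign(7.6653)*max(|7.6653| - 3.42, 0) = 4.2453
prox(-3.4753) = sign(-3.4753)*max(|-3.4753| - 3.42, 0) = -0.0553
prox(x) = [0.0, 0.0, 4.2453, -0.0553]
||prox(x)||_1 = 0.0 + 0.0 + 4.2453 + 0.0553 = 4.3006


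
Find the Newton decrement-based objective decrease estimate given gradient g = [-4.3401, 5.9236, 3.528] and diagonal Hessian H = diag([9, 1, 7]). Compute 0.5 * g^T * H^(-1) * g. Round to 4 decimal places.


Step 1: H is diagonal, so H^(-1) * g = [-0.4822, 5.9236, 0.504].
Step 2: g^T H^(-1) g = sum_i g_i^2 / H_ii
  = (-4.3401)^2/9 + (5.9236)^2/1 + (3.528)^2/7
  = 2.0929 + 35.089 + 1.7781 = 38.9601
Step 3: Objective decrease = 0.5 * g^T H^(-1) g = 19.48


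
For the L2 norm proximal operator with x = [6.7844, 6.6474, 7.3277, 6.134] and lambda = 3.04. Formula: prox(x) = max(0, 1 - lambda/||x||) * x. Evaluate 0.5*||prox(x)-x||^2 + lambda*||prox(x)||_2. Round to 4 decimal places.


Step 1: Compute ||x||.
||x|| = 13.4736
Step 2: Compute scaling factor.
scale = max(0, 1 - 3.04/13.4736) = 0.7744
Step 3: prox(x) = [5.2537, 5.1476, 5.6744, 4.75]
||prox(x)|| = 10.4336
Step 4: Proximal objective.
0.5*||prox-x||^2 = 4.6208
lambda*||prox|| = 31.7181
Total = 36.3389


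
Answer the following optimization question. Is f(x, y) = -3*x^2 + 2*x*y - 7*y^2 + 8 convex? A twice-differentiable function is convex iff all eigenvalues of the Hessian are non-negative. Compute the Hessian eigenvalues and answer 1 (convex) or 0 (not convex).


The Hessian of f(x,y) = -3*x^2 + 2*x*y - 7*y^2 + 8 is:
H = [[-6, 2], [2, -14]]
Trace = -6 - 14 = -20
Determinant = -6*-14 - (2)^2 = 80
Discriminant = (-20)^2 - 4*80 = 80.0
Eigenvalues: lambda_1 = -14.4721, lambda_2 = -5.5279
The function is not convex.

0


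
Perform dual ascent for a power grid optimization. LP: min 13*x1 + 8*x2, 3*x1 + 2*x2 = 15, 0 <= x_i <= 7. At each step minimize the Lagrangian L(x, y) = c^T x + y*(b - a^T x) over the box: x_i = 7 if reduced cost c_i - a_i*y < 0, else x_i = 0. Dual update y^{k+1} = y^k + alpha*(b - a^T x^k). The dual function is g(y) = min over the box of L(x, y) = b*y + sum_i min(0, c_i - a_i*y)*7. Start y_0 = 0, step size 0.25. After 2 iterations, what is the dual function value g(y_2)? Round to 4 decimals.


Dual ascent for LP: min 13*x1 + 8*x2, 3*x1 + 2*x2 = 15, 0 <= x_i <= 7
Step 1: y^k = 0.0, reduced costs: (13.0, 8.0)
  x^k = (0.0, 0.0), subgradient = b - a^T x = 15.0
  y^{k+1} = 0.0 + 0.25*15.0 = 3.75
Step 2: y^k = 3.75, reduced costs: (1.75, 0.5)
  x^k = (0.0, 0.0), subgradient = b - a^T x = 15.0
  y^{k+1} = 3.75 + 0.25*15.0 = 7.5
Dual objective at y_2 = 7.5: reduced costs (-9.5, -7.0), box minimizer x = (7.0, 7.0)
g(y_2) = b*y + (c1 - a1*y)*x1 + (c2 - a2*y)*x2 = 15*7.5 + (-9.5)*7.0 + (-7.0)*7.0 = 112.5 - 66.5 - 49.0 = -3.0


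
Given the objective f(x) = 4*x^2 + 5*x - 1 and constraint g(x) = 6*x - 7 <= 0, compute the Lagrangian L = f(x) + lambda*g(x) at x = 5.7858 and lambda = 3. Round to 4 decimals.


Step 1: Evaluate f(x).
f(5.7858) = 4*5.7858^2 + 5*5.7858 - 1 = 161.8309
Step 2: Evaluate g(x).
g(5.7858) = 6*5.7858 - 7 = 27.7148
Step 3: Compute Lagrangian.
L = 161.8309 + 3*27.7148 = 244.9753


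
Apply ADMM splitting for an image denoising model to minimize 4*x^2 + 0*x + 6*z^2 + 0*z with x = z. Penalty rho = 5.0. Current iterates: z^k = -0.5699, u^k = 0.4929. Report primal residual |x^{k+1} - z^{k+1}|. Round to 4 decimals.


ADMM iteration with rho = 5.0, z^k = -0.5699, u^k = 0.4929
Step 1: x-update.
Minimize 4*x^2 + 0*x + (5.0/2)*(x + 0.5699 + 0.4929)^2
FOC: (2*4 + 5.0)*x = 0 + 5.0*(-0.5699 - 0.4929)
x^{k+1} = -0.4088
Step 2: z-update.
Minimize 6*z^2 + 0*z + (5.0/2)*(-0.4088 - z + 0.4929)^2
FOC: (2*6 + 5.0)*z = 0 + 5.0*(-0.4088 + 0.4929)
z^{k+1} = 0.0247
Step 3: u-update.
u^{k+1} = 0.4929 - 0.4088 - 0.0247 = 0.0594
Step 4: Primal residual = |-0.4088 - 0.0247| = 0.4335


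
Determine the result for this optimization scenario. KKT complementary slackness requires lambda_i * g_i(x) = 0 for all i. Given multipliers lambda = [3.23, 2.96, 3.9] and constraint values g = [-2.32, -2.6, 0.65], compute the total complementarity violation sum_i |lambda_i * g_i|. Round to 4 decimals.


KKT complementary slackness check:
lambda_1 * g_1 = 3.23 * -2.32 = -7.4936
lambda_2 * g_2 = 2.96 * -2.6 = -7.696
lambda_3 * g_3 = 3.9 * 0.65 = 2.535
Total violation = 7.4936 + 7.696 + 2.535 = 17.7246


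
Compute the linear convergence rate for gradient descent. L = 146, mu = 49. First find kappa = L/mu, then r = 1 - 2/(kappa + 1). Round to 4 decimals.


Step 1: Compute the condition number.
kappa = L/mu = 146/49 = 2.9796
Step 2: Compute the convergence rate.
r = 1 - 2/(kappa + 1) = 1 - 2*mu/(L + mu) = (L - mu)/(L + mu) = 97/195 = 0.4974


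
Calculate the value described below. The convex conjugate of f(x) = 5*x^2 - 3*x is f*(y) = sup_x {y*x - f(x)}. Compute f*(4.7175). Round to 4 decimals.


f*(y) = sup_x {y*x - a*x^2 - b*x} = sup_x {(y-b)*x - a*x^2}
FOC: (y - b) - 2a*x = 0 => x* = (y - b)/(2a)
x* = (4.7175 + 3)/(2*5) = 0.7718
f*(4.7175) = (y-b)^2/(4a) = (4.7175 + 3)^2/(4*5)
= 59.5598/20 = 2.978


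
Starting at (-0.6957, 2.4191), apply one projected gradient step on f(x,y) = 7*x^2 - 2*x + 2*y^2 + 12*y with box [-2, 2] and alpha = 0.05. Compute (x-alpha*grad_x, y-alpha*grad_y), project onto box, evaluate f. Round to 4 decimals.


Step 1: Compute gradient at (-0.6957, 2.4191).
grad_x = 2*7*-0.6957 - 2 = -11.7398
grad_y = 2*2*2.4191 + 12 = 21.6764
Step 2: Gradient step.
x_raw = -0.6957 - 0.05*-11.7398 = -0.1087
y_raw = 2.4191 - 0.05*21.6764 = 1.3353
Step 3: Project onto [-2, 2].
x_proj = clip(-0.1087) = -0.1087
y_proj = clip(1.3353) = 1.3353
Step 4: Evaluate f.
f(-0.1087, 1.3353) = 19.8895


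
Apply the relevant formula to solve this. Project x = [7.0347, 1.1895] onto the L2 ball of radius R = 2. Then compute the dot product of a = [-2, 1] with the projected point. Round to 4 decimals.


Step 1: Compute ||x|| (intermediates to 6 decimals).
||x|| = sqrt(7.0347^2 + 1.1895^2) = 7.134558
Step 2: Project.
Since ||x|| > R, scale = R/||x|| = 2/7.134558 = 0.280326, proj(x) = scale * x
proj(x) = [1.972009, 0.333448]
Step 3: Dot product.
a^T * proj(x) = -2*1.972009 + 1*0.333448 = -3.6106


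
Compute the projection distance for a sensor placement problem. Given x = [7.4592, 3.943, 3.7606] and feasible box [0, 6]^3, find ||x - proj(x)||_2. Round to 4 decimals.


Project each component onto [0, 6].
clip(7.4592) = 6.0, clip(3.943) = 3.943, clip(3.7606) = 3.7606
Projection = [6.0, 3.943, 3.7606]
Squared diffs: [2.1293, 0.0, 0.0]
Distance = sqrt(2.1293) = 1.4592


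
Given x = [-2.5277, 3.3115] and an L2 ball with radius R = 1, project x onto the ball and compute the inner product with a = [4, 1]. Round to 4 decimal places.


Step 1: Compute ||x|| (intermediates to 6 decimals).
||x|| = sqrt((-2.5277)^2 + 3.3115^2) = 4.165969
Step 2: Project.
Since ||x|| > R, scale = R/||x|| = 1/4.165969 = 0.24004, proj(x) = scale * x
proj(x) = [-0.606749, 0.794892]
Step 3: Dot product.
a^T * proj(x) = 4*(-0.606749) + 1*0.794892 = -1.6321


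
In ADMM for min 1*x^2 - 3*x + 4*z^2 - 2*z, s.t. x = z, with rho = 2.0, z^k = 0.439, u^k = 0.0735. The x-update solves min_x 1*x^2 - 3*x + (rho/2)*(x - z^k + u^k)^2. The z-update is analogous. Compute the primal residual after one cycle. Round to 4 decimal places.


ADMM iteration with rho = 2.0, z^k = 0.439, u^k = 0.0735
Step 1: x-update.
Minimize 1*x^2 - 3*x + (2.0/2)*(x - 0.439 + 0.0735)^2
FOC: (2*1 + 2.0)*x = 3 + 2.0*(0.439 - 0.0735)
x^{k+1} = 0.9328
Step 2: z-update.
Minimize 4*z^2 - 2*z + (2.0/2)*(0.9328 - z + 0.0735)^2
FOC: (2*4 + 2.0)*z = 2 + 2.0*(0.9328 + 0.0735)
z^{k+1} = 0.4013
Step 3: u-update.
u^{k+1} = 0.0735 + 0.9328 - 0.4013 = 0.605
Step 4: Primal residual = |0.9328 - 0.4013| = 0.5315


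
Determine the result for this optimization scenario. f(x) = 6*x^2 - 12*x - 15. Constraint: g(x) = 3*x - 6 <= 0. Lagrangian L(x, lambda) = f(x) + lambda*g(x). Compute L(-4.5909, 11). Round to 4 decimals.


Step 1: Evaluate f(x).
f(-4.5909) = 6*(-4.5909)^2 - 12*(-4.5909) - 15 = 166.549
Step 2: Evaluate g(x).
g(-4.5909) = 3*-4.5909 - 6 = -19.7727
Step 3: Compute Lagrangian.
L = 166.549 + 11*-19.7727 = -50.9507


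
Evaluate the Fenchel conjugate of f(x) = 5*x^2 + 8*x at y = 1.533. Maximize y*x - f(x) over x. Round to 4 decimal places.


f*(y) = sup_x {y*x - a*x^2 - b*x} = sup_x {(y-b)*x - a*x^2}
FOC: (y - b) - 2a*x = 0 => x* = (y - b)/(2a)
x* = (1.533 - 8)/(2*5) = -0.6467
f*(1.533) = (y-b)^2/(4a) = (1.533 - 8)^2/(4*5)
= 41.8221/20 = 2.0911


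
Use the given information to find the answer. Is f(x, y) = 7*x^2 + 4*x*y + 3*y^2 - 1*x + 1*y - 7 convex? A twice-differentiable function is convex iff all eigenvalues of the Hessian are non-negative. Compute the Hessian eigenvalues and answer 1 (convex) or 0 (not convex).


The Hessian of f(x,y) = 7*x^2 + 4*x*y + 3*y^2 - 1*x + 1*y - 7 is:
H = [[14, 4], [4, 6]]
Trace = 14 + 6 = 20
Determinant = 14*6 - (4)^2 = 68
Discriminant = (20)^2 - 4*68 = 128.0
Eigenvalues: lambda_1 = 4.3431, lambda_2 = 15.6569
The function is convex.

1


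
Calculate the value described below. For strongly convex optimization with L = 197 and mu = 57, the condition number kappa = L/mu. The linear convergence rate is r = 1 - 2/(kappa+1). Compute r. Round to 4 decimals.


Step 1: Compute the condition number.
kappa = L/mu = 197/57 = 3.4561
Step 2: Compute the convergence rate.
r = 1 - 2/(kappa + 1) = 1 - 2*mu/(L + mu) = (L - mu)/(L + mu) = 140/254 = 0.5512


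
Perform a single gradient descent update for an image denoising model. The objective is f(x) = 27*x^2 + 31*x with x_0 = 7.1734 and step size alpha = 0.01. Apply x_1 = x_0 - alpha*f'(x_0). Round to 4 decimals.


We compute the gradient at x_0 and apply the update.
f'(x) = 54*x + 31
f'(7.1734) = 54*7.1734 + 31 = 418.3636
x_1 = 7.1734 - 0.01*418.3636 = 2.9898


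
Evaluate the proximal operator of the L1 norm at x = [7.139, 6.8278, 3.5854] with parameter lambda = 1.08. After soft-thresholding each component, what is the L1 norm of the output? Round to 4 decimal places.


Soft-thresholding with lambda = 1.08:
prox(7.139) = sign(7.139)*max(|7.139| - 1.08, 0) = 6.059
prox(6.8278) = sign(6.8278)*max(|6.8278| - 1.08, 0) = 5.7478
prox(3.5854) = sign(3.5854)*max(|3.5854| - 1.08, 0) = 2.5054
prox(x) = [6.059, 5.7478, 2.5054]
||prox(x)||_1 = 6.059 + 5.7478 + 2.5054 = 14.3122


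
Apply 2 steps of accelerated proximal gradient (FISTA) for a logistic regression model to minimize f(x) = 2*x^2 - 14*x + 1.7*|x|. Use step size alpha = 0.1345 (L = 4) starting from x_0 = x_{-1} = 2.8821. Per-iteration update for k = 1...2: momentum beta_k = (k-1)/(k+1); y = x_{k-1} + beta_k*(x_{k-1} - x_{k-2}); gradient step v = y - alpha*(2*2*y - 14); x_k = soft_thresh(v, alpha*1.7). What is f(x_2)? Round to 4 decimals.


FISTA on f(x) = 2*x^2 - 14*x + 1.7*|x|
L = 4, alpha = 0.1345
Iteration 1: beta = 0.0, y = 2.8821 + 0.0*(2.8821 - 2.8821) = 2.8821
  grad(y) = -2.4716, v = y - alpha*grad = 3.2145
  prox(v) = soft_thresh(3.2145, 0.2287) = 2.9859
Iteration 2: beta = 0.3333, y = 2.9859 + 0.3333*(2.9859 - 2.8821) = 3.0205
  grad(y) = -1.9181, v = y - alpha*grad = 3.2785
  prox(v) = soft_thresh(3.2785, 0.2287) = 3.0498
f(x_2) = 2*3.0498^2 - 14*3.0498 + 1.7*|3.0498| = -18.91


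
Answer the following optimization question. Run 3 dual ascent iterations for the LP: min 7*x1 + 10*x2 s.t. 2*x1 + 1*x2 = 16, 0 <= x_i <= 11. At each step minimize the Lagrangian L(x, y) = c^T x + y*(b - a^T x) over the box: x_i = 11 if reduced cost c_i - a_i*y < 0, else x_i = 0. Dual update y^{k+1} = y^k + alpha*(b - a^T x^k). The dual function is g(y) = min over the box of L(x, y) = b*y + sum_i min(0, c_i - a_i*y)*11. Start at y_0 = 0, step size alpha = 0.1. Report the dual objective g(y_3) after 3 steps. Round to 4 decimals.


Dual ascent for LP: min 7*x1 + 10*x2, 2*x1 + 1*x2 = 16, 0 <= x_i <= 11
Step 1: y^k = 0.0, reduced costs: (7.0, 10.0)
  x^k = (0.0, 0.0), subgradient = b - a^T x = 16.0
  y^{k+1} = 0.0 + 0.1*16.0 = 1.6
Step 2: y^k = 1.6, reduced costs: (3.8, 8.4)
  x^k = (0.0, 0.0), subgradient = b - a^T x = 16.0
  y^{k+1} = 1.6 + 0.1*16.0 = 3.2
Step 3: y^k = 3.2, reduced costs: (0.6, 6.8)
  x^k = (0.0, 0.0), subgradient = b - a^T x = 16.0
  y^{k+1} = 3.2 + 0.1*16.0 = 4.8
Dual objective at y_3 = 4.8: reduced costs (-2.6, 5.2), box minimizer x = (11.0, 0.0)
g(y_3) = b*y + (c1 - a1*y)*x1 + (c2 - a2*y)*x2 = 16*4.8 + (-2.6)*11.0 + 5.2*0.0 = 76.8 - 28.6 + 0.0 = 48.2


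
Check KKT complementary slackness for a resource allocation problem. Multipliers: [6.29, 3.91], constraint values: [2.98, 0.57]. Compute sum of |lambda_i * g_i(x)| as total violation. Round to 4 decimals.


KKT complementary slackness check:
lambda_1 * g_1 = 6.29 * 2.98 = 18.7442
lambda_2 * g_2 = 3.91 * 0.57 = 2.2287
Total violation = 18.7442 + 2.2287 = 20.9729


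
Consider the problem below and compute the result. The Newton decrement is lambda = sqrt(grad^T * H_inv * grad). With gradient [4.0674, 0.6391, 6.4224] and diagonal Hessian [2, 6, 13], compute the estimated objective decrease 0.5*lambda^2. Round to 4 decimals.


Step 1: H is diagonal, so H^(-1) * g = [2.0337, 0.1065, 0.494].
Step 2: g^T H^(-1) g = sum_i g_i^2 / H_ii
  = (4.0674)^2/2 + (0.6391)^2/6 + (6.4224)^2/13
  = 8.2719 + 0.0681 + 3.1729 = 11.5128
Step 3: Objective decrease = 0.5 * g^T H^(-1) g = 5.7564


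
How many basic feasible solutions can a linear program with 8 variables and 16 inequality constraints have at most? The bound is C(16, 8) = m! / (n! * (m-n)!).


Each vertex corresponds to some choice of n active constraints out of m, so the number of vertices is at most C(m, n) = m! / (n!(m-n)!).
m = 16, n = 8
Numerator: 16 * 15 * 14 * 13 * 12 * 11 * 10 * 9
Denominator: 8! = 40320
C(16, 8) = 12870


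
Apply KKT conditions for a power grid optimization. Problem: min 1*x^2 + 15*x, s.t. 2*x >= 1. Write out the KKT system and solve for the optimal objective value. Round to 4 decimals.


Step 1: Try lambda = 0 (constraint inactive).
x_unc = -15/(2*1) = -7.5
Check: 2*-7.5 = -15.0 < 1 -- violated!
Step 2: Constraint must be active: 2*x = 1
x* = 1/2 = 0.5
lambda = (2*1*0.5 + 15)/2 = 8.0
Step 3: Compute optimal value.
f(x*) = 1*0.5^2 + 15*0.5 = 7.75


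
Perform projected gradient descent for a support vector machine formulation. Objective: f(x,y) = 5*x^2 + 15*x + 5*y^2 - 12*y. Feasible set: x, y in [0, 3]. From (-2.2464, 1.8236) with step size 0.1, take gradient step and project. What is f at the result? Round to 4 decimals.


Step 1: Compute gradient at (-2.2464, 1.8236).
grad_x = 2*5*-2.2464 + 15 = -7.464
grad_y = 2*5*1.8236 - 12 = 6.236
Step 2: Gradient step.
x_raw = -2.2464 - 0.1*-7.464 = -1.5
y_raw = 1.8236 - 0.1*6.236 = 1.2
Step 3: Project onto [0, 3].
x_proj = clip(-1.5) = 0.0
y_proj = clip(1.2) = 1.2
Step 4: Evaluate f.
f(0.0, 1.2) = -7.2


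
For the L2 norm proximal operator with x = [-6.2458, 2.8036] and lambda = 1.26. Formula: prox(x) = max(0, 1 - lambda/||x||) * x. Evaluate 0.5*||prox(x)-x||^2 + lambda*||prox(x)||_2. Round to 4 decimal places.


Step 1: Compute ||x||.
||x|| = 6.8462
Step 2: Compute scaling factor.
scale = max(0, 1 - 1.26/6.8462) = 0.816
Step 3: prox(x) = [-5.0963, 2.2876]
||prox(x)|| = 5.5862
Step 4: Proximal objective.
0.5*||prox-x||^2 = 0.7938
lambda*||prox|| = 7.0386
Total = 7.8324


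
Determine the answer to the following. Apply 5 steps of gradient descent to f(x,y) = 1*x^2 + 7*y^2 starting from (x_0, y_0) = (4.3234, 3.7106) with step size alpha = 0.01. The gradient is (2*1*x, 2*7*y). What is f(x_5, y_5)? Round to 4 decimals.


Gradient descent on f(x,y) = 1*x^2 + 7*y^2.
Starting point: (4.3234, 3.7106), alpha = 0.01
Step 1: grad_x = 2*1*4.3234 = 8.6468, grad_y = 2*7*3.7106 = 51.9484
  x_1 = 4.3234 - 0.01*8.6468 = 4.2369
  y_1 = 3.7106 - 0.01*51.9484 = 3.1911
Step 2: grad_x = 2*1*4.2369 = 8.4739, grad_y = 2*7*3.1911 = 44.6756
  x_2 = 4.2369 - 0.01*8.4739 = 4.1522
  y_2 = 3.1911 - 0.01*44.6756 = 2.7444
Step 3: grad_x = 2*1*4.1522 = 8.3044, grad_y = 2*7*2.7444 = 38.421
  x_3 = 4.1522 - 0.01*8.3044 = 4.0691
  y_3 = 2.7444 - 0.01*38.421 = 2.3601
Step 4: grad_x = 2*1*4.0691 = 8.1383, grad_y = 2*7*2.3601 = 33.0421
  x_4 = 4.0691 - 0.01*8.1383 = 3.9878
  y_4 = 2.3601 - 0.01*33.0421 = 2.0297
Step 5: grad_x = 2*1*3.9878 = 7.9755, grad_y = 2*7*2.0297 = 28.4162
  x_5 = 3.9878 - 0.01*7.9755 = 3.908
  y_5 = 2.0297 - 0.01*28.4162 = 1.7456
f(3.908, 1.7456) = 1*3.908^2 + 7*1.7456^2 = 36.6016


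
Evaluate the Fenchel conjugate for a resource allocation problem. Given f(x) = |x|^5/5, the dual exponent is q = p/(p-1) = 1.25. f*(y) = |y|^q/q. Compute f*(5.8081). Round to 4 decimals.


The conjugate exponent q satisfies 1/p + 1/q = 1.
p = 5, so q = 5/(5 - 1) = 1.25
|y|^q = 5.8081^1.25 = 9.0166
f*(5.8081) = 9.0166 / 1.25 = 7.2133


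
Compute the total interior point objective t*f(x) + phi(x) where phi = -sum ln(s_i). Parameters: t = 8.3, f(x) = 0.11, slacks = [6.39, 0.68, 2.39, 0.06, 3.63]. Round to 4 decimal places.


Step 1: Compute log-barrier.
ln values: [1.8547, -0.3857, 0.8713, -2.8134, 1.2892]
phi = -(1.8547 - 0.3857 + 0.8713 - 2.8134 + 1.2892) = -0.8162
Step 2: Compute augmented objective.
t*f(x) = 8.3*0.11 = 0.913
Total = 0.913 - 0.8162 = 0.0968


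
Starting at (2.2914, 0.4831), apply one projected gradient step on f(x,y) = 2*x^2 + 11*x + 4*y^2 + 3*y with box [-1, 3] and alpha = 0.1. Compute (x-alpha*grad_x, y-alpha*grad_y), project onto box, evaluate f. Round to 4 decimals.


Step 1: Compute gradient at (2.2914, 0.4831).
grad_x = 2*2*2.2914 + 11 = 20.1656
grad_y = 2*4*0.4831 + 3 = 6.8648
Step 2: Gradient step.
x_raw = 2.2914 - 0.1*20.1656 = 0.2748
y_raw = 0.4831 - 0.1*6.8648 = -0.2034
Step 3: Project onto [-1, 3].
x_proj = clip(0.2748) = 0.2748
y_proj = clip(-0.2034) = -0.2034
Step 4: Evaluate f.
f(0.2748, -0.2034) = 2.7296


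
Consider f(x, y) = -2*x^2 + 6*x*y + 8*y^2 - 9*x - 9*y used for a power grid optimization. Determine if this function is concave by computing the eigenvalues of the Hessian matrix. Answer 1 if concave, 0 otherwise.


The Hessian of f(x,y) = -2*x^2 + 6*x*y + 8*y^2 - 9*x - 9*y is:
H = [[-4, 6], [6, 16]]
Trace = -4 + 16 = 12
Determinant = -4*16 - (6)^2 = -100
Discriminant = (12)^2 - 4*-100 = 544.0
Eigenvalues: lambda_1 = -5.6619, lambda_2 = 17.6619
The function is not concave.

0


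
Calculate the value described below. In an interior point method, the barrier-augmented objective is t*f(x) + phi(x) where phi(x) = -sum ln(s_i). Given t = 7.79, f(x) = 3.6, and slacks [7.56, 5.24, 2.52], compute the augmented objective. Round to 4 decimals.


Step 1: Compute log-barrier.
ln values: [2.0229, 1.6563, 0.9243]
phi = -(2.0229 + 1.6563 + 0.9243) = -4.6035
Step 2: Compute augmented objective.
t*f(x) = 7.79*3.6 = 28.044
Total = 28.044 - 4.6035 = 23.4405


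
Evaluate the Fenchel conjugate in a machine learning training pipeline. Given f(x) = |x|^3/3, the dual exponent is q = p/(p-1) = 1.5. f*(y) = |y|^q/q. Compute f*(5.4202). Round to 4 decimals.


The conjugate exponent q satisfies 1/p + 1/q = 1.
p = 3, so q = 3/(3 - 1) = 1.5
|y|^q = 5.4202^1.5 = 12.6189
f*(5.4202) = 12.6189 / 1.5 = 8.4126


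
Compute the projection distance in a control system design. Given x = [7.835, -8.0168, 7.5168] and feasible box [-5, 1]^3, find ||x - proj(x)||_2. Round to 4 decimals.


Project each component onto [-5, 1].
clip(7.835) = 1.0, clip(-8.0168) = -5.0, clip(7.5168) = 1.0
Projection = [1.0, -5.0, 1.0]
Squared diffs: [46.7172, 9.1011, 42.4687]
Distance = sqrt(98.287) = 9.914


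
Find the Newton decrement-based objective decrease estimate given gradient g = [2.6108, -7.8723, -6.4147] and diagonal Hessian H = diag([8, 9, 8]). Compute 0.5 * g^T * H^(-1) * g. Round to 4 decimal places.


Step 1: H is diagonal, so H^(-1) * g = [0.3264, -0.8747, -0.8018].
Step 2: g^T H^(-1) g = sum_i g_i^2 / H_ii
  = (2.6108)^2/8 + (-7.8723)^2/9 + (-6.4147)^2/8
  = 0.852 + 6.8859 + 5.1435 = 12.8815
Step 3: Objective decrease = 0.5 * g^T H^(-1) g = 6.4407


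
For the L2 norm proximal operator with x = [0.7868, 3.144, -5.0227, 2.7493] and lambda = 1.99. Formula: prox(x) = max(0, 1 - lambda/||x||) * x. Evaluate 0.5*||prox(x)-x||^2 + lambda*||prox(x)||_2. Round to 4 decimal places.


Step 1: Compute ||x||.
||x|| = 6.5795
Step 2: Compute scaling factor.
scale = max(0, 1 - 1.99/6.5795) = 0.6975
Step 3: prox(x) = [0.5488, 2.1931, -3.5036, 1.9178]
||prox(x)|| = 4.5895
Step 4: Proximal objective.
0.5*||prox-x||^2 = 1.9801
lambda*||prox|| = 9.1331
Total = 11.1132


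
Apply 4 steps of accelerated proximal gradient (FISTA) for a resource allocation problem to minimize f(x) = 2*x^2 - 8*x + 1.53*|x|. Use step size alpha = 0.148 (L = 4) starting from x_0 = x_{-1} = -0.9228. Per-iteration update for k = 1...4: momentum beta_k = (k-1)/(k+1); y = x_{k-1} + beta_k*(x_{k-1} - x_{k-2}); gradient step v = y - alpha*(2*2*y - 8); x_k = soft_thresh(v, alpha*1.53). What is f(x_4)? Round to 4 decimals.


FISTA on f(x) = 2*x^2 - 8*x + 1.53*|x|
L = 4, alpha = 0.148
Iteration 1: beta = 0.0, y = -0.9228 + 0.0*(-0.9228 + 0.9228) = -0.9228
  grad(y) = -11.6912, v = y - alpha*grad = 0.8075
  prox(v) = soft_thresh(0.8075, 0.2264) = 0.5811
Iteration 2: beta = 0.3333, y = 0.5811 + 0.3333*(0.5811 + 0.9228) = 1.0823
  grad(y) = -3.6706, v = y - alpha*grad = 1.6256
  prox(v) = soft_thresh(1.6256, 0.2264) = 1.3992
Iteration 3: beta = 0.5, y = 1.3992 + 0.5*(1.3992 - 0.5811) = 1.8082
  grad(y) = -0.7672, v = y - alpha*grad = 1.9217
  prox(v) = soft_thresh(1.9217, 0.2264) = 1.6953
Iteration 4: beta = 0.6, y = 1.6953 + 0.6*(1.6953 - 1.3992) = 1.873
  grad(y) = -0.508, v = y - alpha*grad = 1.9482
  prox(v) = soft_thresh(1.9482, 0.2264) = 1.7217
f(x_4) = 2*1.7217^2 - 8*1.7217 + 1.53*|1.7217| = -5.2109


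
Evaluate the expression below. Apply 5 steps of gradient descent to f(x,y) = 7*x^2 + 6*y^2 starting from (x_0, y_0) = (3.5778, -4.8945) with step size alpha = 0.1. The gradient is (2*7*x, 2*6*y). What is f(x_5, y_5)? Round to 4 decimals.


Gradient descent on f(x,y) = 7*x^2 + 6*y^2.
Starting point: (3.5778, -4.8945), alpha = 0.1
Step 1: grad_x = 2*7*3.5778 = 50.0892, grad_y = 2*6*-4.8945 = -58.734
  x_1 = 3.5778 - 0.1*50.0892 = -1.4311
  y_1 = -4.8945 - 0.1*-58.734 = 0.9789
Step 2: grad_x = 2*7*-1.4311 = -20.0357, grad_y = 2*6*0.9789 = 11.7468
  x_2 = -1.4311 - 0.1*-20.0357 = 0.5724
  y_2 = 0.9789 - 0.1*11.7468 = -0.1958
Step 3: grad_x = 2*7*0.5724 = 8.0143, grad_y = 2*6*-0.1958 = -2.3494
  x_3 = 0.5724 - 0.1*8.0143 = -0.229
  y_3 = -0.1958 - 0.1*-2.3494 = 0.0392
Step 4: grad_x = 2*7*-0.229 = -3.2057, grad_y = 2*6*0.0392 = 0.4699
  x_4 = -0.229 - 0.1*-3.2057 = 0.0916
  y_4 = 0.0392 - 0.1*0.4699 = -0.0078
Step 5: grad_x = 2*7*0.0916 = 1.2823, grad_y = 2*6*-0.0078 = -0.094
  x_5 = 0.0916 - 0.1*1.2823 = -0.0366
  y_5 = -0.0078 - 0.1*-0.094 = 0.0016
f(-0.0366, 0.0016) = 7*(-0.0366)^2 + 6*0.0016^2 = 0.0094


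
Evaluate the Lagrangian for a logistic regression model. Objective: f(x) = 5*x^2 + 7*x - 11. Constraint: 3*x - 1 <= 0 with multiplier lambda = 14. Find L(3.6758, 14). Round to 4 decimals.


Step 1: Evaluate f(x).
f(3.6758) = 5*3.6758^2 + 7*3.6758 - 11 = 82.2881
Step 2: Evaluate g(x).
g(3.6758) = 3*3.6758 - 1 = 10.0274
Step 3: Compute Lagrangian.
L = 82.2881 + 14*10.0274 = 222.6717


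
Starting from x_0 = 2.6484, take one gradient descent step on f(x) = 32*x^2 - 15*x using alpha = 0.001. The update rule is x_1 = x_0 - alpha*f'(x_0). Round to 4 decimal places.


We compute the gradient at x_0 and apply the update.
f'(x) = 64*x - 15
f'(2.6484) = 64*2.6484 - 15 = 154.4976
x_1 = 2.6484 - 0.001*154.4976 = 2.4939


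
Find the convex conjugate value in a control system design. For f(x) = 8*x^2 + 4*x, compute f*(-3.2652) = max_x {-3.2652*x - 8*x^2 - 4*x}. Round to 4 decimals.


f*(y) = sup_x {y*x - a*x^2 - b*x} = sup_x {(y-b)*x - a*x^2}
FOC: (y - b) - 2a*x = 0 => x* = (y - b)/(2a)
x* = (-3.2652 - 4)/(2*8) = -0.4541
f*(-3.2652) = (y-b)^2/(4a) = (-3.2652 - 4)^2/(4*8)
= 52.7831/32 = 1.6495


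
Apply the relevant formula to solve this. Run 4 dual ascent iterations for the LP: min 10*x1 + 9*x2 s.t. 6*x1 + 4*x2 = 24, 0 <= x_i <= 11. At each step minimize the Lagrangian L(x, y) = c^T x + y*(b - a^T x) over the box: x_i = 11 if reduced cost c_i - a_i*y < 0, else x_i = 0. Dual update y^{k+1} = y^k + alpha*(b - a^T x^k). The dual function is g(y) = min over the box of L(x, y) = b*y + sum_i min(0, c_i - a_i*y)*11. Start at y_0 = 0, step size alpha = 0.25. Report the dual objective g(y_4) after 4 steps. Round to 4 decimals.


Dual ascent for LP: min 10*x1 + 9*x2, 6*x1 + 4*x2 = 24, 0 <= x_i <= 11
Step 1: y^k = 0.0, reduced costs: (10.0, 9.0)
  x^k = (0.0, 0.0), subgradient = b - a^T x = 24.0
  y^{k+1} = 0.0 + 0.25*24.0 = 6.0
Step 2: y^k = 6.0, reduced costs: (-26.0, -15.0)
  x^k = (11.0, 11.0), subgradient = b - a^T x = -86.0
  y^{k+1} = 6.0 + 0.25*-86.0 = -15.5
Step 3: y^k = -15.5, reduced costs: (103.0, 71.0)
  x^k = (0.0, 0.0), subgradient = b - a^T x = 24.0
  y^{k+1} = -15.5 + 0.25*24.0 = -9.5
Step 4: y^k = -9.5, reduced costs: (67.0, 47.0)
  x^k = (0.0, 0.0), subgradient = b - a^T x = 24.0
  y^{k+1} = -9.5 + 0.25*24.0 = -3.5
Dual objective at y_4 = -3.5: reduced costs (31.0, 23.0), box minimizer x = (0.0, 0.0)
g(y_4) = b*y + (c1 - a1*y)*x1 + (c2 - a2*y)*x2 = 24*(-3.5) + 31.0*0.0 + 23.0*0.0 = -84.0 + 0.0 + 0.0 = -84.0
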